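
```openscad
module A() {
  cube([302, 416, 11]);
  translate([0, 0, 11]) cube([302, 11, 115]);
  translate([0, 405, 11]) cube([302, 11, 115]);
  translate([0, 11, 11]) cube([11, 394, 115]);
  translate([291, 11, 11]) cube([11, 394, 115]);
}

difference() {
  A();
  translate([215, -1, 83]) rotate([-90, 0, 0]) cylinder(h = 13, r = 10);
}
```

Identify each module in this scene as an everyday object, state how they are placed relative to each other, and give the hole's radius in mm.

The subtracted cylinder has r = 10 mm.

A is an open box. The open box has a circular hole through its front wall. The hole's radius is 10 mm.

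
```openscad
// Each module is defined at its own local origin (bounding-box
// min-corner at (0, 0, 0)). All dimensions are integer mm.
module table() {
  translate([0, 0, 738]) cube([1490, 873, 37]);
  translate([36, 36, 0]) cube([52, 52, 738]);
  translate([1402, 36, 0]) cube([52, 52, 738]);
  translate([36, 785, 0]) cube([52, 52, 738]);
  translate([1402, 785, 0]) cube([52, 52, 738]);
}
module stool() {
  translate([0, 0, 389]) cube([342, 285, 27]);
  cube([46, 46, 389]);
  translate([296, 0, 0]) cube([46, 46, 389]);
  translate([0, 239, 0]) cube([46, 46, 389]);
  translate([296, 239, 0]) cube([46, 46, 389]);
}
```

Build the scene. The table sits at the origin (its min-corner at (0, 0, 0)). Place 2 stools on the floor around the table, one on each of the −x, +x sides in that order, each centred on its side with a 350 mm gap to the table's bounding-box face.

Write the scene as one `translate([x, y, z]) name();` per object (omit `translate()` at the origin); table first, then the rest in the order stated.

table();
translate([-692, 294, 0]) stool();
translate([1840, 294, 0]) stool();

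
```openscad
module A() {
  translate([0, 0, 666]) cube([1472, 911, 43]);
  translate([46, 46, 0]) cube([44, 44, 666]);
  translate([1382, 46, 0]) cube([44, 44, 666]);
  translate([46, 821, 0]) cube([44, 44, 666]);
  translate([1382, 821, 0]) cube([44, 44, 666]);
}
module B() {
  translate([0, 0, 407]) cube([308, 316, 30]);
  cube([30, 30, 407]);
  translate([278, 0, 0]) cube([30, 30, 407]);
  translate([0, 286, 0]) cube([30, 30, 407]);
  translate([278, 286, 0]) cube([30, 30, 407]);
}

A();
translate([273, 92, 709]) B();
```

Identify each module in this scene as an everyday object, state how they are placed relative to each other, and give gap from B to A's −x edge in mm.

The stool's min-x is at 273; the table's min-x is 0; gap = 273 mm.

A is a table. B is a stool. The stool is on top of the table. The gap from the stool to the table's −x edge is 273 mm.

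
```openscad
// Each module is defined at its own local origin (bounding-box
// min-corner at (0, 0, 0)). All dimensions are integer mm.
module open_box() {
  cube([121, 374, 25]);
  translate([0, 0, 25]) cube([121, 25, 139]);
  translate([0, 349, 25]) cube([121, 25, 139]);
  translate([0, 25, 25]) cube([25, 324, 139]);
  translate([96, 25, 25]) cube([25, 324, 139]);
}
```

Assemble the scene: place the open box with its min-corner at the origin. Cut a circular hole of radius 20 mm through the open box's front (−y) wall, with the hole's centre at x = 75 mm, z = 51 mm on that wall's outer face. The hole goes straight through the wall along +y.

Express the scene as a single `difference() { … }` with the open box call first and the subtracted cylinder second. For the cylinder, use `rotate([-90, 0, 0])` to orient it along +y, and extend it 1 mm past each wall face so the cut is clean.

difference() {
  open_box();
  translate([75, -1, 51]) rotate([-90, 0, 0]) cylinder(h = 27, r = 20);
}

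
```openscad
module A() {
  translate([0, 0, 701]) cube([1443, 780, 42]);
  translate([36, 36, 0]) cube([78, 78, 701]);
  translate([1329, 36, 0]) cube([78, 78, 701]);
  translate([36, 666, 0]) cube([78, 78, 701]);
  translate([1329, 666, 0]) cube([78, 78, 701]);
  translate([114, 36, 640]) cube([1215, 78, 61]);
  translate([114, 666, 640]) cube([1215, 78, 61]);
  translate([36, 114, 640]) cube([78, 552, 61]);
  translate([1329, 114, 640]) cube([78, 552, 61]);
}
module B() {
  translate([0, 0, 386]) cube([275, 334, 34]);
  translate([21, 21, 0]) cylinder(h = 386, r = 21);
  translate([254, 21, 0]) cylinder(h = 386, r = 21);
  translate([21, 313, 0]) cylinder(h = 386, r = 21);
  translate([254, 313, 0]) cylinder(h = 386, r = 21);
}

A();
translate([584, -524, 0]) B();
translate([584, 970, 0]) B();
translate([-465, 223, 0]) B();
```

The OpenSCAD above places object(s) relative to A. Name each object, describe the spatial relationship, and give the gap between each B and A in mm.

Each stool's nearest face is 190 mm from the table's bounding box.

A is a table. B is a stool. Three stools sit around the table at the −y, +y, −x sides. The gap between each stool and the table is 190 mm.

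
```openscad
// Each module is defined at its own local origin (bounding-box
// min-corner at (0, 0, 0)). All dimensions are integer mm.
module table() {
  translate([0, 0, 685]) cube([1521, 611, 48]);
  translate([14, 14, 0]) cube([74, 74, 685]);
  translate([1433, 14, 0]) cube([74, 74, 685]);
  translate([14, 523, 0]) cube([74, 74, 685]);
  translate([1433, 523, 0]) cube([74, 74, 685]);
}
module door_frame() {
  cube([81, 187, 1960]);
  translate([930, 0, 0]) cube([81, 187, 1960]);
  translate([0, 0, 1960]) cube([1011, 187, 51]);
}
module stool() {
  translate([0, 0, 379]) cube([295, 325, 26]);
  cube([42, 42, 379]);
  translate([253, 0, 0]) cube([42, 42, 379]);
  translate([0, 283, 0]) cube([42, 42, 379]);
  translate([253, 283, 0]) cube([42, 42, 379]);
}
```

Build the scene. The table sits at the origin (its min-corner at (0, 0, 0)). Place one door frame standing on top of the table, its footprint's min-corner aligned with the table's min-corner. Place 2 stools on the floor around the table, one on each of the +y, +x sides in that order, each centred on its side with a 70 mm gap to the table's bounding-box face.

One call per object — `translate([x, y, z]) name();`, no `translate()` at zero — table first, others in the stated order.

table();
translate([0, 0, 733]) door_frame();
translate([613, 681, 0]) stool();
translate([1591, 143, 0]) stool();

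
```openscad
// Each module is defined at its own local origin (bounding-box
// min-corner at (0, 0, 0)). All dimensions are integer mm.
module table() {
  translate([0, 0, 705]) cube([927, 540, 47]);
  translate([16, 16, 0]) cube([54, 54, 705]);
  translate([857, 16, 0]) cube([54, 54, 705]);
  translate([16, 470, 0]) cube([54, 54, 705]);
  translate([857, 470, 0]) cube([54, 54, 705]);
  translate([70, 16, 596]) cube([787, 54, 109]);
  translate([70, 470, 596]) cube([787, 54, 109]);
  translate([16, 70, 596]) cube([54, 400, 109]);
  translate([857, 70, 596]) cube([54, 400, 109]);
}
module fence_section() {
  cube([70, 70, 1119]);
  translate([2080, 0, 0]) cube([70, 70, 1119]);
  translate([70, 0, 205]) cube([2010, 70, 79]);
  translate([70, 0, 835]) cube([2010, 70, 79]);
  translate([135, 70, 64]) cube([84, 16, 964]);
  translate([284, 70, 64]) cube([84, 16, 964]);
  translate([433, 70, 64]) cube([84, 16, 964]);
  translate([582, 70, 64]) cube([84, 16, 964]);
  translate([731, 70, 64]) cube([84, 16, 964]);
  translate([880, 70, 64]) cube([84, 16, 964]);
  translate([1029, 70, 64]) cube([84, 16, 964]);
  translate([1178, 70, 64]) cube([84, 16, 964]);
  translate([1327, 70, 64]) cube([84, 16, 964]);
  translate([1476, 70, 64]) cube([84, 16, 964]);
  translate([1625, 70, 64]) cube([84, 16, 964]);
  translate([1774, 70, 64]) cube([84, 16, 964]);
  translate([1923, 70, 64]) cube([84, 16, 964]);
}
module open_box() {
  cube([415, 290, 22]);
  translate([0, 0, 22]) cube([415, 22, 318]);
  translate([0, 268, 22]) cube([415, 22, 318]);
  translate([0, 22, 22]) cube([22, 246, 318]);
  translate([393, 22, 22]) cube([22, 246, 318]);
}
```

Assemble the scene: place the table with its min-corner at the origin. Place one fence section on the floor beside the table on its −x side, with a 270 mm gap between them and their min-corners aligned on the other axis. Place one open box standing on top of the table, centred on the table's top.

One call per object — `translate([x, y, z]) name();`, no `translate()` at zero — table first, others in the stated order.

table();
translate([-2420, 0, 0]) fence_section();
translate([256, 125, 752]) open_box();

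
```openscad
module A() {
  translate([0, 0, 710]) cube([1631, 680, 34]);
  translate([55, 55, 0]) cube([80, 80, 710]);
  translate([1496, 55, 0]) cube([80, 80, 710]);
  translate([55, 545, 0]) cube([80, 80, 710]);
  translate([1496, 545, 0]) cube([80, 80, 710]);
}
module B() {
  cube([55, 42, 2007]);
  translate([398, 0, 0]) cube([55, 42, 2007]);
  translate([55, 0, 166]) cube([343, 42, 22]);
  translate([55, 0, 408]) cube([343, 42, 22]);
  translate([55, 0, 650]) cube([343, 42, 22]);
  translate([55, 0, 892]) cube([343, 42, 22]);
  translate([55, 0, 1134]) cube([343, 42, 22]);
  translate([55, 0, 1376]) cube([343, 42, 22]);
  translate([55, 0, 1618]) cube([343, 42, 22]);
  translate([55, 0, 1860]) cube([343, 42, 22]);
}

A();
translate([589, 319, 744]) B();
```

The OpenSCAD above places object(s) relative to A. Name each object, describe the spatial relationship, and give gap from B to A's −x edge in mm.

A is a table. B is a ladder. The ladder is on top of the table, centred. The gap from the ladder to the table's −x edge is 589 mm.

The ladder's min-x is at 589; the table's min-x is 0; gap = 589 mm.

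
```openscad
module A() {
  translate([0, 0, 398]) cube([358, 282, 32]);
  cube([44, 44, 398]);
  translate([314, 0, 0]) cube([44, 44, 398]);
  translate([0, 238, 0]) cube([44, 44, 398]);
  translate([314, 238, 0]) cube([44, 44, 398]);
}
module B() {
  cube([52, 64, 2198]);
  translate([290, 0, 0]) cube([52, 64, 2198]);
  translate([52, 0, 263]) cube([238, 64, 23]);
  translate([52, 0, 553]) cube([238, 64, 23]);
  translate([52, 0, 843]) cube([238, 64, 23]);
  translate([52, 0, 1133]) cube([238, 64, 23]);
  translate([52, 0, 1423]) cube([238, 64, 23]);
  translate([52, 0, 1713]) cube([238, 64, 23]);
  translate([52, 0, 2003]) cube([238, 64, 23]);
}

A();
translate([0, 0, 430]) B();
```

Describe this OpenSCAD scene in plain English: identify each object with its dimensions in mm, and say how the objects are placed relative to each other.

A is a simple wooden stool: a rectangular seat 358 mm (x) by 282 mm (y), 32 mm thick, top face at z = 430 mm, on four square legs, each 44×44 mm in cross-section. The legs rest on z = 0, each flush with a corner of the seat.

B is a straight ladder. Two 52×64 mm vertical rails, 2198 mm tall, stand 342 mm apart (outside-to-outside) with their front faces coplanar on the −y side. 7 rungs, each 64 mm deep and 23 mm tall, span between the inner faces of the rails, front faces flush with the rails. The lowest rung's underside is at z = 263 mm and rungs are spaced 290 mm apart (underside to underside).

The ladder is on top of the stool.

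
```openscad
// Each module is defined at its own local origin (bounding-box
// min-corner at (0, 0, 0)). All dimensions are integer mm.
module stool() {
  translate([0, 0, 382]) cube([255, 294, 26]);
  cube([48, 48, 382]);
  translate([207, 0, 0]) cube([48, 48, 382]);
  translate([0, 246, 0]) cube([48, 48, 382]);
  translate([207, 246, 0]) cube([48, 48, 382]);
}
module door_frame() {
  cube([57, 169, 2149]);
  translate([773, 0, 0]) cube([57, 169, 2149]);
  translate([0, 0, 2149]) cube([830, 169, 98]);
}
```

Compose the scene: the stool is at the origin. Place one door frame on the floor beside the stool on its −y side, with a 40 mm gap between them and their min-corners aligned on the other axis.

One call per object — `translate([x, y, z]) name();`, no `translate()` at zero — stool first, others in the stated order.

stool();
translate([0, -209, 0]) door_frame();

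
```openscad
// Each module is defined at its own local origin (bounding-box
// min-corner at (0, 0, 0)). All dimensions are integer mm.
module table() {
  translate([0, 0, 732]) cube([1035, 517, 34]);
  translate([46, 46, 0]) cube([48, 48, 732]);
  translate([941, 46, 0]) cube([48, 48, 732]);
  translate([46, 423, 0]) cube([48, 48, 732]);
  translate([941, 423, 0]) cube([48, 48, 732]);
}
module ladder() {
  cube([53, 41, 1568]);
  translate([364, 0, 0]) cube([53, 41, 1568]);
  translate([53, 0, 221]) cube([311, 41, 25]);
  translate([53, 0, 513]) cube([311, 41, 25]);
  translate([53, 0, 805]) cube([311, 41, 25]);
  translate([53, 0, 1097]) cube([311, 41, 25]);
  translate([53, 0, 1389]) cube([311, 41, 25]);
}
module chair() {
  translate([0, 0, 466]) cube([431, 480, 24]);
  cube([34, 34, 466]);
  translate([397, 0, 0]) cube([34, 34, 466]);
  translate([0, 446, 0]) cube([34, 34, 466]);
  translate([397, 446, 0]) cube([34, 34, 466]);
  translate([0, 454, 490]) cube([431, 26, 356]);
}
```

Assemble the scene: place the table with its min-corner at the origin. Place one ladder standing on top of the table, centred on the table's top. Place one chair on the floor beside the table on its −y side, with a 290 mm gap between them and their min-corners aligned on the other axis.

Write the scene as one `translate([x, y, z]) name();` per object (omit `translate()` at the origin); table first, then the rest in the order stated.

table();
translate([309, 238, 766]) ladder();
translate([0, -770, 0]) chair();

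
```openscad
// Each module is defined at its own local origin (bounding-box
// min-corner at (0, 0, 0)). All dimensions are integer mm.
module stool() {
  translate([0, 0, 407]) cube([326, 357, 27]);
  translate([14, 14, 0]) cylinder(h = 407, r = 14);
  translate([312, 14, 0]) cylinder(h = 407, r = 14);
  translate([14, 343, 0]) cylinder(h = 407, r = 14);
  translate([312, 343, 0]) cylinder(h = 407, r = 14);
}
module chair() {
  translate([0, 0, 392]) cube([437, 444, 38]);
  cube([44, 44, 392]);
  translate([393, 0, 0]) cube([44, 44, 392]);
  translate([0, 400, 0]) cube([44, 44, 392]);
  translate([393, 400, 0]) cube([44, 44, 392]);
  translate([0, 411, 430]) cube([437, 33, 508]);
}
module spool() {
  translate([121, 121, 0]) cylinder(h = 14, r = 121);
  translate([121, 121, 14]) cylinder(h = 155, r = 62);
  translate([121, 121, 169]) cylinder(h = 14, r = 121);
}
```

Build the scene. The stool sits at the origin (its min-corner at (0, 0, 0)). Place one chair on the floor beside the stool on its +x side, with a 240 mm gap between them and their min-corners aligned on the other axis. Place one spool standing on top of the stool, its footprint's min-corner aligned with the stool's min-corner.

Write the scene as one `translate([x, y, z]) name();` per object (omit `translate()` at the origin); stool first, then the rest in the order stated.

stool();
translate([566, 0, 0]) chair();
translate([0, 0, 434]) spool();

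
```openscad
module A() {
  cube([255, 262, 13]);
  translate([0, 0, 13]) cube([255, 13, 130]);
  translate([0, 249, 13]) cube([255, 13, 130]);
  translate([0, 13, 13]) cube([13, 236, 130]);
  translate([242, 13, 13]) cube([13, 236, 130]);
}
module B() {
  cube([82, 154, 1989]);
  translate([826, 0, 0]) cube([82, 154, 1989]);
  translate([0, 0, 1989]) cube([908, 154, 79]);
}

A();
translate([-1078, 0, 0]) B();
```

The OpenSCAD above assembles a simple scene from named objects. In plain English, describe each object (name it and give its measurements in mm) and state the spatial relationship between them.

A is an open-topped rectangular box: outside dimensions 255×262×143 mm, with a uniform wall and base thickness of 13 mm. The base is a full 255×262 slab on the floor; four walls sit on top of the base. The front and back walls (the −y and +y sides) span the full width; the two side walls fit between them.

B is a door frame. The clear opening is 744 mm wide and 1989 mm high. Two 82 mm wide jambs, 154 mm deep, stand either side of the opening from the floor to the top of the opening. A 79 mm thick head sits across the top of both jambs, spanning the full outside width of the frame.

The door frame is on the floor beside the open box on its −x side.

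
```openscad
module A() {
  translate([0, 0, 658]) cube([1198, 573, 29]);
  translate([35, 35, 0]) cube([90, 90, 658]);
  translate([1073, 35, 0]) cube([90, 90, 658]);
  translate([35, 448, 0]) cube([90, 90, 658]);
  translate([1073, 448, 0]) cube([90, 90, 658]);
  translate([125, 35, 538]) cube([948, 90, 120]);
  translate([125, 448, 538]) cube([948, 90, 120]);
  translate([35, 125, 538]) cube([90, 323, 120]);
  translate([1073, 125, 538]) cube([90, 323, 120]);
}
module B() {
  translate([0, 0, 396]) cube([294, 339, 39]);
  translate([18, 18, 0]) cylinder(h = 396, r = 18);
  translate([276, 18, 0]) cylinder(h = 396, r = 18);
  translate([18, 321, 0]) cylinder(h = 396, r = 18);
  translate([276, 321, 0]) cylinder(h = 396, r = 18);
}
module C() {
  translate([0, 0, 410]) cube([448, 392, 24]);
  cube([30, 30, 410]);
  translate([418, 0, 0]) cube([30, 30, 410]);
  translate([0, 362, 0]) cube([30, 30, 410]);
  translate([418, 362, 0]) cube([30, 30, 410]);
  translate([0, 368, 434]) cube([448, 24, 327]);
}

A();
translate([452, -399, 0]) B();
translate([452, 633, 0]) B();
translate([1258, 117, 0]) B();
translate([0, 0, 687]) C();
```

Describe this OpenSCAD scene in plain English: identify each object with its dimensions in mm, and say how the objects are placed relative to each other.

A is a table with a 1198×573 mm rectangular top, 29 mm thick, top surface at z = 687 mm, supported by four 90×90 mm square legs, each inset 35 mm from the nearest pair of top edges, running from the floor. Four apron rails, 90 mm thick and 120 mm tall, run between adjacent legs with their top edges flush with the underside of the top and their outer faces flush with the legs' outer faces.

B is a four-legged stool. The seat is 294×339 mm, 39 mm thick, top at z = 435 mm. It stands on four round legs, each 36 mm in diameter, from z = 0 to the seat underside, each leg's axis is inset half a diameter from the nearest pair of seat edges (so the leg's bounding box is flush with the corner).

C is a chair: 448×392 mm seat, 24 mm thick, top at z = 434 mm, on four 30 mm square corner legs flush with the seat edges. A 24 mm thick backrest slab spans the full seat width, extending 327 mm above the seat top, its back face flush with the seat's +y edge.

Three stools sit around the table at the −y, +y, +x sides. The chair is on top of the table.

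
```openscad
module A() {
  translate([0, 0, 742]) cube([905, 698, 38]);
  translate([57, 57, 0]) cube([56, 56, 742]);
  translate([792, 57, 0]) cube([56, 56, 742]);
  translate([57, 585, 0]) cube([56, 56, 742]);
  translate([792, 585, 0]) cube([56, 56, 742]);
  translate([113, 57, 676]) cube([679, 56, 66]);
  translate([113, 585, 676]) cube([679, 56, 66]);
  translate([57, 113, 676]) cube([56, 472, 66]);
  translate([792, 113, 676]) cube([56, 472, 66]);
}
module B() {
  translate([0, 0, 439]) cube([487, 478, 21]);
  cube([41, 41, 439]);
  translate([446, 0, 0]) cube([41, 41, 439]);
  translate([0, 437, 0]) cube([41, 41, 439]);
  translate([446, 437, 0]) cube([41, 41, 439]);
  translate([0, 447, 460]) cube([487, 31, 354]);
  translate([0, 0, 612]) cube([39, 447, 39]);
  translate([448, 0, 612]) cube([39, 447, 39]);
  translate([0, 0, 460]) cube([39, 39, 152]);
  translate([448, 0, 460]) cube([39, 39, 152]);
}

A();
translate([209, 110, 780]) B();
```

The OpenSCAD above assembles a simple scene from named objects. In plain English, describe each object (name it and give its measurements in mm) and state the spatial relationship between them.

A is a table: top 905 mm (x) × 698 mm (y), 38 mm thick, upper face at z = 780 mm, on four 56×56 mm square legs, each inset 57 mm from the nearest pair of top edges, running from z = 0 to the bottom of the top. Four apron rails, 56 mm thick and 66 mm tall, run between adjacent legs with their top edges flush with the underside of the top and their outer faces flush with the legs' outer faces.

B is a chair: 487×478 mm seat, 21 mm thick, top at z = 460 mm, on four 41 mm square corner legs flush with the seat edges. A 31 mm thick backrest slab spans the full seat width, extending 354 mm above the seat top, its back face flush with the seat's +y edge. Two armrests of 39×39 mm section run along each side from the seat's front edge to the front of the backrest, top faces 191 mm above the seat top and outer faces flush with the seat's x-edges; a 39×39 mm post under the front of each armrest stands on the seat at the front corner.

The chair is on top of the table, centred.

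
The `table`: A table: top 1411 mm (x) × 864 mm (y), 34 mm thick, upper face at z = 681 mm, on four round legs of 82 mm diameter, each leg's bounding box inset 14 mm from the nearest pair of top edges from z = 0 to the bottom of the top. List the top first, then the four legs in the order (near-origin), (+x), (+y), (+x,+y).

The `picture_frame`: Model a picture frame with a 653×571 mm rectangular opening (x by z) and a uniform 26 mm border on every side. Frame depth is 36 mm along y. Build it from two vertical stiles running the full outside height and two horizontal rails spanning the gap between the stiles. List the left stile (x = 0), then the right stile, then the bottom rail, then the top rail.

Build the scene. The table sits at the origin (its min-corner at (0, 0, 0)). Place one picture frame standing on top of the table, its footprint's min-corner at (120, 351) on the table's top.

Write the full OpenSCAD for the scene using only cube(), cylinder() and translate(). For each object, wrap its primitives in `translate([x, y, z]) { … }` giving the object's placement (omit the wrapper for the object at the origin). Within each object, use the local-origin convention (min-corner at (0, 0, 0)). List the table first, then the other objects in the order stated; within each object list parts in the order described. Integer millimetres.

translate([0, 0, 647]) cube([1411, 864, 34]);
translate([55, 55, 0]) cylinder(h = 647, r = 41);
translate([1356, 55, 0]) cylinder(h = 647, r = 41);
translate([55, 809, 0]) cylinder(h = 647, r = 41);
translate([1356, 809, 0]) cylinder(h = 647, r = 41);
translate([120, 351, 681]) {
  cube([26, 36, 623]);
  translate([679, 0, 0]) cube([26, 36, 623]);
  translate([26, 0, 0]) cube([653, 36, 26]);
  translate([26, 0, 597]) cube([653, 36, 26]);
}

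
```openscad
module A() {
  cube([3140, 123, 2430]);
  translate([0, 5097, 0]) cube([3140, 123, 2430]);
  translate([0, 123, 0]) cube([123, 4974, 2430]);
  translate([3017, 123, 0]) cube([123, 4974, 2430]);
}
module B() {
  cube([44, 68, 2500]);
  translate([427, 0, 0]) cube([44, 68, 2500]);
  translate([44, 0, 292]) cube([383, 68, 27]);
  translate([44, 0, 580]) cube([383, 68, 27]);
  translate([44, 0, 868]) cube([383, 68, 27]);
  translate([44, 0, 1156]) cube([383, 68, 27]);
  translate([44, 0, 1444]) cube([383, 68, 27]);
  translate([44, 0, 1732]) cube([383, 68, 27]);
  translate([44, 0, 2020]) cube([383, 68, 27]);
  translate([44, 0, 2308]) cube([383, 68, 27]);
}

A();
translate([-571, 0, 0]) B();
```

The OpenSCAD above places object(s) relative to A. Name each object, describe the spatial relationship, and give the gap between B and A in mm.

The ladder's nearest face is 100 mm from the house frame's −x face.

A is a house frame. B is a ladder. The ladder is on the floor beside the house frame on its −x side. The gap between the ladder and the house frame is 100 mm.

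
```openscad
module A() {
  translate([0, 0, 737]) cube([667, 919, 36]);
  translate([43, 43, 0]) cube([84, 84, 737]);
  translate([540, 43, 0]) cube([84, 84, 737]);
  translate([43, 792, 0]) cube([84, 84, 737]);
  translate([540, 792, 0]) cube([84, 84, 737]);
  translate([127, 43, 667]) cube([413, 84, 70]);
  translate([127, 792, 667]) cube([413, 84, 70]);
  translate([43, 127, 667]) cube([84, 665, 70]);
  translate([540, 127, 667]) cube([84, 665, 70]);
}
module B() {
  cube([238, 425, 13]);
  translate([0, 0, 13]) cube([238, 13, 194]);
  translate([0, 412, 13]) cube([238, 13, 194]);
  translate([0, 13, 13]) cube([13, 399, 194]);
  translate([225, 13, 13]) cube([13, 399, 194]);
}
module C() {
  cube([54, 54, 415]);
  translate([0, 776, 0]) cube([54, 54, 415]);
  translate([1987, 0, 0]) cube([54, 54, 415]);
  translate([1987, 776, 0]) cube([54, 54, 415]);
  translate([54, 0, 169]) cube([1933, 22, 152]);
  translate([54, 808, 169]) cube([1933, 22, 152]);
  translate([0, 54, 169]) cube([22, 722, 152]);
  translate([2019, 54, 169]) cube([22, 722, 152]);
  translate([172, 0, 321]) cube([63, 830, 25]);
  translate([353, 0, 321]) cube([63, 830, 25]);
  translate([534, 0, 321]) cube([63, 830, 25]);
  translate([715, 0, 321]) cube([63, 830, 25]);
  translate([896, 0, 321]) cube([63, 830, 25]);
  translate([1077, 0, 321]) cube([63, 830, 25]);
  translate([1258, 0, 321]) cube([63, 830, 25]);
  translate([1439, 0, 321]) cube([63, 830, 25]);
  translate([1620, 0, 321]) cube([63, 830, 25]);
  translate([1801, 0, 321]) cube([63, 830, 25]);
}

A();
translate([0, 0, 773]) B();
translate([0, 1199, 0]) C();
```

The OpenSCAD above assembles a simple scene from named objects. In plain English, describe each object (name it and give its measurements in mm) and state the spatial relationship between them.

A is a table with a 667×919 mm rectangular top, 36 mm thick, top surface at z = 773 mm, supported by four 84×84 mm square legs, each inset 43 mm from the nearest pair of top edges, running from the floor. Four apron rails, 84 mm thick and 70 mm tall, run between adjacent legs with their top edges flush with the underside of the top and their outer faces flush with the legs' outer faces.

B is an open-topped rectangular box: outside dimensions 238×425×207 mm, with a uniform wall and base thickness of 13 mm. The base is a full 238×425 slab on the floor; four walls sit on top of the base. The front and back walls (the −y and +y sides) span the full width; the two side walls fit between them.

C is a bed frame 2041 mm long (x) by 830 mm wide (y). Four 54×54 mm corner posts, 415 mm tall, at the corners of the footprint. Four rails of 22 mm thickness and 152 mm height run between adjacent posts with their undersides at z = 169 mm, their outer faces flush with the outside of the frame (the two x-running rails run between the posts' inner faces; the two y-running rails run between the posts' inner faces). 10 slats, each 63 mm wide (x) and 25 mm thick, lie across the top of the two x-running rails, running the full 830 mm width of the frame in y; the slats are evenly spaced along x between the inner faces of the end posts with equal gaps (rounded down to the nearest mm) at the −x end and between each pair — any rounding remainder accumulates at the +x end.

The open box is on top of the table. The bed frame is on the floor beside the table on its +y side.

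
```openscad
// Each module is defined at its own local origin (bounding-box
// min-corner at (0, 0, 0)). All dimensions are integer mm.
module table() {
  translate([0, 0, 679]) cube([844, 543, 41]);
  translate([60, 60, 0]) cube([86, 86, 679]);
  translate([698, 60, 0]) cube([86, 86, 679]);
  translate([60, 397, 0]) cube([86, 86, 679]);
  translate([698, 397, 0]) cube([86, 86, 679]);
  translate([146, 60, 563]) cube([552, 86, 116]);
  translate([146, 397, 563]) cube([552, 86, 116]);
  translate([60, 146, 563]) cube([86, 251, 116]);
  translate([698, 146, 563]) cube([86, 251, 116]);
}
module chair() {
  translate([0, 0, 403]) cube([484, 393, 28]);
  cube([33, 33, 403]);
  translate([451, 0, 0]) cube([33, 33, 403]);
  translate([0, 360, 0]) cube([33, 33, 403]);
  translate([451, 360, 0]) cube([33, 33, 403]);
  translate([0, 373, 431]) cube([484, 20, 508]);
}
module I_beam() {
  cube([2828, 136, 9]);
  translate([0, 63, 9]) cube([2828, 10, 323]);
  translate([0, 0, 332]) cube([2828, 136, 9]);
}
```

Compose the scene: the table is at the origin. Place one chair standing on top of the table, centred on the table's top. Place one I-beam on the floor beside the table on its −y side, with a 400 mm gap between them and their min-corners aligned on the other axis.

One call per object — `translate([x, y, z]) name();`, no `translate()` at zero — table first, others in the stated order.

table();
translate([180, 75, 720]) chair();
translate([0, -536, 0]) I_beam();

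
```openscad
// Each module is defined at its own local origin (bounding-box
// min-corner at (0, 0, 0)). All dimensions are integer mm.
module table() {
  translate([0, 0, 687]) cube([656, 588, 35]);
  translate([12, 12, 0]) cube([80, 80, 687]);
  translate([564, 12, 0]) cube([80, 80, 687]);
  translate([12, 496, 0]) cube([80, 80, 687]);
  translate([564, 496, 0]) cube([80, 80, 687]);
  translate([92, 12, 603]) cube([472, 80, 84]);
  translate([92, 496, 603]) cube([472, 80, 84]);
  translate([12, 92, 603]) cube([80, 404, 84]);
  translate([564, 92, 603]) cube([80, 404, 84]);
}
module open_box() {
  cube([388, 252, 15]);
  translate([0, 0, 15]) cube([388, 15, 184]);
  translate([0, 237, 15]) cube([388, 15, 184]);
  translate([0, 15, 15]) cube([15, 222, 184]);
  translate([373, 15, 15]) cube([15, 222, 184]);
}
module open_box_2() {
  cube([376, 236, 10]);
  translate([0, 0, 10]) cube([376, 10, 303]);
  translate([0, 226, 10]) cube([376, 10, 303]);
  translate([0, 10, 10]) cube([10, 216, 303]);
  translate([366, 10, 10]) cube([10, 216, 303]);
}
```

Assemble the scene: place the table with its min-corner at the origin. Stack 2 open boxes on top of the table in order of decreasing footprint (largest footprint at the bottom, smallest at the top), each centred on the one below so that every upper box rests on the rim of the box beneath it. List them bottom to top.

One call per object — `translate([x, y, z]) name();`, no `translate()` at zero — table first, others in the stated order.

table();
translate([134, 168, 722]) open_box();
translate([140, 176, 921]) open_box_2();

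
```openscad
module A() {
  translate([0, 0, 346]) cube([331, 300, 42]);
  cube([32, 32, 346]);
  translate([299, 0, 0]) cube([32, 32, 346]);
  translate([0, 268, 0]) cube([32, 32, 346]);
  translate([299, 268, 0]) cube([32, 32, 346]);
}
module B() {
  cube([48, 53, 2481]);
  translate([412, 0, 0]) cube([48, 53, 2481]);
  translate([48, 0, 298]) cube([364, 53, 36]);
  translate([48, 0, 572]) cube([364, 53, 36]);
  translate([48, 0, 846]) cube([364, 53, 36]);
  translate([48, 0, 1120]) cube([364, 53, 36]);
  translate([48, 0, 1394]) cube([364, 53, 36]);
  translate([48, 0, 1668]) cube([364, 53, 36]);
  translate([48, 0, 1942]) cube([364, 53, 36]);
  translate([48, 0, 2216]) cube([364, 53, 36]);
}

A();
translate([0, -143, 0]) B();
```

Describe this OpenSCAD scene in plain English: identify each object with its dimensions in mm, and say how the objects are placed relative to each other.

A is a four-legged stool. The seat is a 331×300×42 mm slab whose top surface is at z = 388 mm; four square legs, each 32×32 mm in cross-section, run from the floor (z = 0) to the underside of the seat, each flush with a corner of the seat.

B is a wooden ladder with two side rails of 48×53 mm section and 2481 mm height, set 460 mm apart overall. Between them run 8 rectangular rungs (53 mm deep, 36 mm thick), front faces flush with the rails' −y face. The bottom of the first rung is 298 mm above the floor and each subsequent rung is 274 mm higher than the one below.

The ladder is on the floor beside the stool on its −y side.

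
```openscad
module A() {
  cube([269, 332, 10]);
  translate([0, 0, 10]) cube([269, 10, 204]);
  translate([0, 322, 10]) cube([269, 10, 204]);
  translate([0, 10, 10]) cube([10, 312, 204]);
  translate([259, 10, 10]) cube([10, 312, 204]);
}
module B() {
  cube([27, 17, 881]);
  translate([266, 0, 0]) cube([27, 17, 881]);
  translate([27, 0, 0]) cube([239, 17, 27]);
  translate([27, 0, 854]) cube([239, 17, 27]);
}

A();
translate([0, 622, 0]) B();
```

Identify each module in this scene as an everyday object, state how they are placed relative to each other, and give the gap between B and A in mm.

A is an open box. B is a picture frame. The picture frame is on the floor beside the open box on its +y side. The gap between the picture frame and the open box is 290 mm.

The picture frame's nearest face is 290 mm from the open box's +y face.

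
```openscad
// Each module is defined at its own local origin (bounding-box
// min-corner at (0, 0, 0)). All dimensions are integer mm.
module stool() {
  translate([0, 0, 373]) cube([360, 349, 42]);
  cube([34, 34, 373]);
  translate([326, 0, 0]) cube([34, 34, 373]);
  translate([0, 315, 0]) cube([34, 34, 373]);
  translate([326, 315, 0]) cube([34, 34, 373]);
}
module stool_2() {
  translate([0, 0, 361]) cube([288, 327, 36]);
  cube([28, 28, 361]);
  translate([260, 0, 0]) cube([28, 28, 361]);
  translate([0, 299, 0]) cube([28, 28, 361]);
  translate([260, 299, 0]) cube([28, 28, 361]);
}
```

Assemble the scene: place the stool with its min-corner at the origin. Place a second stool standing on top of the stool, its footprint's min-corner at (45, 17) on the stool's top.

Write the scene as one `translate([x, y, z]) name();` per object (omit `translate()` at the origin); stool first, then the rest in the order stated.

stool();
translate([45, 17, 415]) stool_2();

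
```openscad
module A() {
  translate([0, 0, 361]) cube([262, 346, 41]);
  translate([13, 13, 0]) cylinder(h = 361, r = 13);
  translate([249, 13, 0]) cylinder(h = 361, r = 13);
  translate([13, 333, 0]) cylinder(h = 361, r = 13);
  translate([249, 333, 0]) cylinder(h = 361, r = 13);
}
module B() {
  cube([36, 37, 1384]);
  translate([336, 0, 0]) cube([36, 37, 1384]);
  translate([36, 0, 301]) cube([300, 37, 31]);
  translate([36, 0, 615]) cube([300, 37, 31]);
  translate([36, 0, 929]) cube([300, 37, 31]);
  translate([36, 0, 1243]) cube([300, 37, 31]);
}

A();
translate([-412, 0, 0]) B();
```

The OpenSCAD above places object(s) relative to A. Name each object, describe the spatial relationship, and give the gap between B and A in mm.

A is a stool. B is a ladder. The ladder is on the floor beside the stool on its −x side. The gap between the ladder and the stool is 40 mm.

The ladder's nearest face is 40 mm from the stool's −x face.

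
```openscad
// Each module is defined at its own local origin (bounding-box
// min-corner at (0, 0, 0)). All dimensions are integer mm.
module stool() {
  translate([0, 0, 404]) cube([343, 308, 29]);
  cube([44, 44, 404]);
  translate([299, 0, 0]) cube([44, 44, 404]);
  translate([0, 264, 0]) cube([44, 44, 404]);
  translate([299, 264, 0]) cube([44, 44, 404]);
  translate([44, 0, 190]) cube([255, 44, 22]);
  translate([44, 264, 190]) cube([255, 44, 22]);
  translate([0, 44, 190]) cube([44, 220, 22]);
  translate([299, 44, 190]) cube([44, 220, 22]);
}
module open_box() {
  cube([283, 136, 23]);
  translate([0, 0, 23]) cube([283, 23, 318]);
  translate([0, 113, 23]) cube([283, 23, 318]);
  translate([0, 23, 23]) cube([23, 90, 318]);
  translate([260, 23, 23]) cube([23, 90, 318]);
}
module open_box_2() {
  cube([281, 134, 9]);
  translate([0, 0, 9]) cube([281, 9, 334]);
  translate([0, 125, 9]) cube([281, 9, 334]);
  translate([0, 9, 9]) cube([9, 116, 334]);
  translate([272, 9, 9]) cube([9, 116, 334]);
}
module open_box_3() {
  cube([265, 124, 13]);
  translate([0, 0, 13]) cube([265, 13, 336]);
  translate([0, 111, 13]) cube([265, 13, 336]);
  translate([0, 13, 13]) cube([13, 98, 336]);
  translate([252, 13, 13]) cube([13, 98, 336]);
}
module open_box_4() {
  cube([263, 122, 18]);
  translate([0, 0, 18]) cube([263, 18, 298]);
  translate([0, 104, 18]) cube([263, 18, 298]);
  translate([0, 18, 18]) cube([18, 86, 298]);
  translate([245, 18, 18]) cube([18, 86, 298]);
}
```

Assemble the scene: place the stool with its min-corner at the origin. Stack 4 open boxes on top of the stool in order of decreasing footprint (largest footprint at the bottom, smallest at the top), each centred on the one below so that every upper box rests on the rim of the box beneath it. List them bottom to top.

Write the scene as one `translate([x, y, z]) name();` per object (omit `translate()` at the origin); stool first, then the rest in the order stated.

stool();
translate([30, 86, 433]) open_box();
translate([31, 87, 774]) open_box_2();
translate([39, 92, 1117]) open_box_3();
translate([40, 93, 1466]) open_box_4();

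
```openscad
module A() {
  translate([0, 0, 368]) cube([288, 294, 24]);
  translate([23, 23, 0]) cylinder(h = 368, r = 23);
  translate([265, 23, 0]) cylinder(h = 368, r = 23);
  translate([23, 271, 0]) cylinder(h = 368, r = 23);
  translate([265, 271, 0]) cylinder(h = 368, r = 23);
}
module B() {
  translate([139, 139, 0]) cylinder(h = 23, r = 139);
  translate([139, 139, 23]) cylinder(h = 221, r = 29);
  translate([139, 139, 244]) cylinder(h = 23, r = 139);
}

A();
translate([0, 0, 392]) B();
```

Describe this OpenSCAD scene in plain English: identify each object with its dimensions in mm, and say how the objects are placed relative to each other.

A is a four-legged stool. The seat is a 288×294×24 mm slab whose top surface is at z = 392 mm; four round legs, each 46 mm in diameter, run from the floor (z = 0) to the underside of the seat, each leg's axis is inset half a diameter from the nearest pair of seat edges (so the leg's bounding box is flush with the corner).

B is a spool: two coaxial disc flanges of radius 139 mm and thickness 23 mm, joined by a core cylinder of radius 29 mm and height 221 mm. The lower flange rests on z = 0 and the three cylinders share a vertical axis.

The spool is on top of the stool.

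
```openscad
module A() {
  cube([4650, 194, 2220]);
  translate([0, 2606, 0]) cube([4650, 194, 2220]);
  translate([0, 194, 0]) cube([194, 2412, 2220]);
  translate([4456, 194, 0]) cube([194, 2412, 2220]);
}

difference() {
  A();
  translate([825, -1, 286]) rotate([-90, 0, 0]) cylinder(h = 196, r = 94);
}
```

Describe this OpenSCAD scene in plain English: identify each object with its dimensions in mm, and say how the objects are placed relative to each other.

A is a box-shaped house frame (walls only): outside footprint 4650×2800 mm, wall height 2220 mm, wall thickness 194 mm. The two y-facing walls run the full x-width; the two x-facing walls fit between the inner faces of the y-facing walls.

The house frame has a circular hole of radius 94 mm through its front wall, centred at (x = 825, z = 286).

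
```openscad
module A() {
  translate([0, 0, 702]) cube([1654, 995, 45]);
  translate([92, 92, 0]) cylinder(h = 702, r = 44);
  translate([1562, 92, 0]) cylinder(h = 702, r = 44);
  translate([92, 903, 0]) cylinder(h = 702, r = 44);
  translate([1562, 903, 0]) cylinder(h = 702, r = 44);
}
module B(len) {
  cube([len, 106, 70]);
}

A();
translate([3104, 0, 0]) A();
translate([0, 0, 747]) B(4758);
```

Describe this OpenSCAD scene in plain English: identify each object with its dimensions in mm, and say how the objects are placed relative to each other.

A is a table with a 1654×995 mm rectangular top, 45 mm thick, top surface at z = 747 mm, supported by four round legs of 88 mm diameter, each leg's bounding box inset 48 mm from the nearest pair of top edges, running from the floor.

B is a rectangular beam 4758 mm long (x), 106 mm deep (y), 70 mm thick (z).

The beam spans the tops of two tables placed 1450 mm apart, resting at z = 747 mm.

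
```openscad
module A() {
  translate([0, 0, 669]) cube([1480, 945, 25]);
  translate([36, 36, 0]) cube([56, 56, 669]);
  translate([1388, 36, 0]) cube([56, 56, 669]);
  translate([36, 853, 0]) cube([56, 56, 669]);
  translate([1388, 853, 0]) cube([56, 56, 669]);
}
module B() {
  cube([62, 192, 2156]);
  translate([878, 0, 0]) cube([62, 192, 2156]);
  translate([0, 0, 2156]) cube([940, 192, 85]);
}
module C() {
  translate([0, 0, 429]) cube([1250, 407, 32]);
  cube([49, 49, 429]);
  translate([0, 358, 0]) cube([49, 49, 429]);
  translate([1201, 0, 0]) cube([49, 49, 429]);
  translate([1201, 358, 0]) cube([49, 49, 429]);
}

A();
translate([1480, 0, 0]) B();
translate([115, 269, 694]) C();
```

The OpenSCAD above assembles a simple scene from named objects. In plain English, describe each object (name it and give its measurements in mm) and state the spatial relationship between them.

A is a table: top 1480 mm (x) × 945 mm (y), 25 mm thick, upper face at z = 694 mm, on four 56×56 mm square legs, each inset 36 mm from the nearest pair of top edges, running from z = 0 to the bottom of the top.

B is a door frame. The clear opening is 816 mm wide and 2156 mm high. Two 62 mm wide jambs, 192 mm deep, stand either side of the opening from the floor to the top of the opening. A 85 mm thick head sits across the top of both jambs, spanning the full outside width of the frame.

C is a long wooden bench with a 1250 mm (x) × 407 mm (y) seat, 32 mm thick, its top surface 461 mm above the floor. Four 49 mm square legs at the seat corners, flush with the edges, run from z = 0 to the seat underside.

The door frame is against the table's +x side, with their −y faces flush. The bench is on top of the table, centred.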